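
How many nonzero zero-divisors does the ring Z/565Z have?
In Z/565Z each nonzero element is either a unit (gcd with 565 is 1) or a zero-divisor (gcd > 1). The number of units is φ(565): factorise 565 = 5 · 113, so φ(565) = (5 − 1) · (113 − 1) = 4 · 112 = 448. The nonzero elements number 565 − 1 = 564. Hence the nonzero zero-divisors number 564 − 448 = 116.

Final answer: Z/565Z has 116 nonzero zero-divisors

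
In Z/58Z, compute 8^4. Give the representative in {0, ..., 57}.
Use repeated squaring. Binary(4) = 100. Walk through the bits of the exponent 4 left-to-right: at each bit after the leading one, square the running value, then multiply by 8 if the bit is 1 (always reducing mod 58):
  bit 1 = 1 (leading): start with 8.
  bit 2 = 0: square 8^2 = 64 ≡ 6 (mod 58).
  bit 3 = 0: square 6^2 = 36 (mod 58).
Final value: 8^4 ≡ 36 (mod 58).

Final answer: 36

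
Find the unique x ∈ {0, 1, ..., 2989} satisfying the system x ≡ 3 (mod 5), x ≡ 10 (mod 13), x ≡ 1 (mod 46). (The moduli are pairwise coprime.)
x ≡ 2623 (mod 2990); the representative in [0, 2990) is 2623

The moduli 5, 13, 46 are pairwise coprime, so by the CRT there is a unique solution mod 5·13·46 = 2990.
Solve by successive substitution. Start with x ≡ 3 (mod 5).
  Combine with x ≡ 10 (mod 13): write x = 3 + 5·t and require 3 + 5·t ≡ 10 (mod 13), i.e. 5·t ≡ 10 − 3 ≡ 7 (mod 13). Since 5^(−1) ≡ 8 (mod 13), t ≡ 8·7 ≡ 4 (mod 13). So x ≡ 3 + 5·4 = 23 (mod 65).
  Combine with x ≡ 1 (mod 46): write x = 23 + 65·t and require 23 + 65·t ≡ 1 (mod 46), i.e. 65·t ≡ 1 − 23 ≡ 24 (mod 46). Since 65^(−1) ≡ 17 (mod 46) (65 ≡ 19 (mod 46)), t ≡ 17·24 ≡ 40 (mod 46). So x ≡ 23 + 65·40 = 2623 (mod 2990).
Unique solution in [0, 2990): x = 2623.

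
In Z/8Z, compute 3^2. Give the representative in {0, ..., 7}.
1

Use repeated squaring. Binary(2) = 10. Walk through the bits of the exponent 2 left-to-right: at each bit after the leading one, square the running value, then multiply by 3 if the bit is 1 (always reducing mod 8):
  bit 1 = 1 (leading): start with 3.
  bit 2 = 0: square 3^2 = 9 ≡ 1 (mod 8).
Final value: 3^2 ≡ 1 (mod 8).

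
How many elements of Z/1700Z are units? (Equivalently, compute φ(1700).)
An element a ∈ Z/1700Z is a unit iff gcd(a, 1700) = 1, so the number of units is φ(1700). φ is multiplicative, with φ(p^e) = p^e − p^(e−1). Factorise 1700 = 2^2 · 5^2 · 17. Then
  φ(1700) = (2^2 − 2^1) · (5^2 − 5^1) · (17 − 1) = 2 · 20 · 16 = 640.

Final answer: Z/1700Z has φ(1700) = 640 units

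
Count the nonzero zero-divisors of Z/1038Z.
Z/1038Z has 693 nonzero zero-divisors

In Z/1038Z each nonzero element is either a unit (gcd with 1038 is 1) or a zero-divisor (gcd > 1). The number of units is φ(1038): factorise 1038 = 2 · 3 · 173, so φ(1038) = (2 − 1) · (3 − 1) · (173 − 1) = 1 · 2 · 172 = 344. The nonzero elements number 1038 − 1 = 1037. Hence the nonzero zero-divisors number 1037 − 344 = 693.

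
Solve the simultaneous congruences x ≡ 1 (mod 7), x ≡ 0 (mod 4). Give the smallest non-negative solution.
The moduli 7, 4 are pairwise coprime, so by the CRT there is a unique solution mod 7·4 = 28.
Solve by successive substitution. Start with x ≡ 1 (mod 7).
  Combine with x ≡ 0 (mod 4): write x = 1 + 7·t and require 1 + 7·t ≡ 0 (mod 4), i.e. 7·t ≡ 0 − 1 ≡ 3 (mod 4). Since 7^(−1) ≡ 3 (mod 4) (7 ≡ 3 (mod 4)), t ≡ 3·3 ≡ 1 (mod 4). So x ≡ 1 + 7·1 = 8 (mod 28).
Unique solution in [0, 28): x = 8.

Final answer: x ≡ 8 (mod 28); the representative in [0, 28) is 8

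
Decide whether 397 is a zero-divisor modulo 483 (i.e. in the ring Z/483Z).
NO

gcd(397, 483) = 1, so 397 is a unit in Z/483Z (it has a multiplicative inverse). A unit cannot be a zero-divisor: if 397·b ≡ 0 then multiplying both sides by 397^(−1) gives b ≡ 0. So 397 is not a zero-divisor.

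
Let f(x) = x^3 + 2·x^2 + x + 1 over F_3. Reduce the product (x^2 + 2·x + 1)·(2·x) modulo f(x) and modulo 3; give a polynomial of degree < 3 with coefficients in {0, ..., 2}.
Multiply as integer polynomials: a · b = 2·x^3 + 4·x^2 + 2·x. Reducing coefficients mod 3: a · b ≡ 2·x^3 + x^2 + 2·x. Now divide by f(x) = x^3 + 2·x^2 + x + 1 in F_3[x], eliminating the leading term at each step:
  leading term 2·x^3: subtract (2)·f(x) = 2·x^3 + x^2 + 2·x + 2, leaving 1 (coefficients mod 3)
The degree is now < 3, so this is the remainder. Hence a · b ≡ 1 in F_3[x]/(f).

Final answer: a · b ≡ 1 (mod f(x))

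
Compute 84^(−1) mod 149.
Apply the extended Euclidean algorithm to (149, 84), tracking rows (r, s, t) with s·149 + t·84 = r. Each division r_prev = q·r_cur + r_new produces the new row as (previous row) − q·(current row):
  row A: (149, 1, 0)   [1·149 + 0·84 = 149]
  row B: (84, 0, 1)   [0·149 + 1·84 = 84]
  149 = 1·84 + 65   → row C = row A − 1·row B = (65, 1, −1)   [check: 1·149 − 1·84 = 65]
  84 = 1·65 + 19   → row D = row B − 1·row C = (19, −1, 2)   [check: −1·149 + 2·84 = 19]
  65 = 3·19 + 8   → row E = row C − 3·row D = (8, 4, −7)   [check: 4·149 − 7·84 = 8]
  19 = 2·8 + 3   → row F = row D − 2·row E = (3, −9, 16)   [check: −9·149 + 16·84 = 3]
  8 = 2·3 + 2   → row G = row E − 2·row F = (2, 22, −39)   [check: 22·149 − 39·84 = 2]
  3 = 1·2 + 1   → row H = row F − 1·row G = (1, −31, 55)   [check: −31·149 + 55·84 = 1]
  2 = 2·1 + 0   → remainder 0, stop. gcd = 1 (last nonzero row H).
The gcd is 1, so 84 is invertible mod 149. The last nonzero row gives −31·149 + 55·84 = 1, so t = 55. So 84^(−1) ≡ 55 (mod 149). Verify: 84 · 55 = 4620 ≡ 1 (mod 149). ✓

Final answer: 84^(−1) ≡ 55 (mod 149)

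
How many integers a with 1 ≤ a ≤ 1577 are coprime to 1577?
1476

The number of a ∈ {1, ..., 1577} with gcd(a, 1577) = 1 is by definition Euler's totient φ(1577). φ is multiplicative, with φ(p^e) = p^e − p^(e−1). Factorise 1577 = 19 · 83. Then
  φ(1577) = (19 − 1) · (83 − 1) = 18 · 82 = 1476.
So there are 1476 such integers.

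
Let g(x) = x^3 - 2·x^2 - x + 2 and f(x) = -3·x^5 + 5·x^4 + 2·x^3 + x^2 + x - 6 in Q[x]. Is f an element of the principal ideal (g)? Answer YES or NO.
In Q[x] the ideal (g) consists of all multiples of g, so f ∈ (g) iff g | f, i.e. iff the remainder of f on division by g is 0. Divide f by g (g is monic, so eliminate the leading term of the running remainder at each step):
  leading term -3·x^5: subtract (-3·x^2)·g(x) = -3·x^5 + 6·x^4 + 3·x^3 - 6·x^2, leaving -x^4 - x^3 + 7·x^2 + x - 6
  leading term -x^4: subtract (-x)·g(x) = -x^4 + 2·x^3 + x^2 - 2·x, leaving -3·x^3 + 6·x^2 + 3·x - 6
  leading term -3·x^3: subtract (-3)·g(x) = -3·x^3 + 6·x^2 + 3·x - 6, leaving 0
The remainder is 0, so f(x) = g(x) · h(x) with h(x) = -3·x^2 - x - 3. Hence g | f, i.e. f ∈ (g).

Final answer: YES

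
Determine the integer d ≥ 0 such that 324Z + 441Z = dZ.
In the PID Z, (a, b) is generated by gcd(a, b). Compute gcd(441, 324) with the extended Euclidean algorithm, tracking rows (r, s, t) with s·441 + t·324 = r:
  row A: (441, 1, 0)   [1·441 + 0·324 = 441]
  row B: (324, 0, 1)   [0·441 + 1·324 = 324]
  441 = 1·324 + 117   → row C = row A − 1·row B = (117, 1, −1)   [check: 1·441 − 1·324 = 117]
  324 = 2·117 + 90   → row D = row B − 2·row C = (90, −2, 3)   [check: −2·441 + 3·324 = 90]
  117 = 1·90 + 27   → row E = row C − 1·row D = (27, 3, −4)   [check: 3·441 − 4·324 = 27]
  90 = 3·27 + 9   → row F = row D − 3·row E = (9, −11, 15)   [check: −11·441 + 15·324 = 9]
  27 = 3·9 + 0   → remainder 0, stop. gcd = 9 (last nonzero row F).
So gcd(324, 441) = 9, with Bézout identity −11·441 + 15·324 = 9. Containment (⊇): the Bézout identity exhibits 9 as an element of (324, 441), giving (9) ⊆ (324, 441). Containment (⊆): since 9 | 324 and 9 | 441 (324 = 9·36, 441 = 9·49), every Z-linear combination of 324 and 441 is divisible by 9, so (324, 441) ⊆ (9). Therefore (324, 441) = (9), d = 9.

Final answer: (324, 441) = (9); d = 9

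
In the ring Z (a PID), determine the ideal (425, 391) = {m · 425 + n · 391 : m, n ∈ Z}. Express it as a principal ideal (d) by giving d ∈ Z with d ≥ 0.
(425, 391) = (17); d = 17

In the PID Z, (a, b) is generated by gcd(a, b). Compute gcd(425, 391) with the extended Euclidean algorithm, tracking rows (r, s, t) with s·425 + t·391 = r:
  row A: (425, 1, 0)   [1·425 + 0·391 = 425]
  row B: (391, 0, 1)   [0·425 + 1·391 = 391]
  425 = 1·391 + 34   → row C = row A − 1·row B = (34, 1, −1)   [check: 1·425 − 1·391 = 34]
  391 = 11·34 + 17   → row D = row B − 11·row C = (17, −11, 12)   [check: −11·425 + 12·391 = 17]
  34 = 2·17 + 0   → remainder 0, stop. gcd = 17 (last nonzero row D).
So gcd(425, 391) = 17, with Bézout identity −11·425 + 12·391 = 17. Containment (⊇): the Bézout identity exhibits 17 as an element of (425, 391), giving (17) ⊆ (425, 391). Containment (⊆): since 17 | 425 and 17 | 391 (425 = 17·25, 391 = 17·23), every Z-linear combination of 425 and 391 is divisible by 17, so (425, 391) ⊆ (17). Therefore (425, 391) = (17), d = 17.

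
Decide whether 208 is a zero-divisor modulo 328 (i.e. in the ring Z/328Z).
YES

gcd(208, 328) = 8 > 1, so 208 is not a unit in Z/328Z. In Z/nZ every nonzero non-unit is a zero-divisor: explicitly, take b = 328/gcd = 41 ≠ 0 (mod 328); then 208·41 = 8528 = 26·328, i.e. 208·41 ≡ 0 (mod 328). So 208 is a zero-divisor.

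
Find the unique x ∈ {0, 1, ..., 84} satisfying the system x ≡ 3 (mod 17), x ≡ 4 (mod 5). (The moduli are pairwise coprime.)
The moduli 17, 5 are pairwise coprime, so by the CRT there is a unique solution mod 17·5 = 85.
Solve by successive substitution. Start with x ≡ 3 (mod 17).
  Combine with x ≡ 4 (mod 5): write x = 3 + 17·t and require 3 + 17·t ≡ 4 (mod 5), i.e. 17·t ≡ 4 − 3 ≡ 1 (mod 5). Since 17^(−1) ≡ 3 (mod 5) (17 ≡ 2 (mod 5)), t ≡ 3·1 ≡ 3 (mod 5). So x ≡ 3 + 17·3 = 54 (mod 85).
Unique solution in [0, 85): x = 54.

Final answer: x ≡ 54 (mod 85); the representative in [0, 85) is 54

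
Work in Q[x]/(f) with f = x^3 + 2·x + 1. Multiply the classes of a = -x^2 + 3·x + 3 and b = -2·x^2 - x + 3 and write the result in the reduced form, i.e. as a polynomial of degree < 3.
First multiply in Q[x] without reducing: a · b = 2·x^4 - 5·x^3 - 12·x^2 + 6·x + 9. Now divide by f(x) = x^3 + 2·x + 1, eliminating the leading term at each step:
  leading term 2·x^4: subtract (2·x)·f(x) = 2·x^4 + 4·x^2 + 2·x, leaving -5·x^3 - 16·x^2 + 4·x + 9
  leading term -5·x^3: subtract (-5)·f(x) = -5·x^3 - 10·x - 5, leaving -16·x^2 + 14·x + 14
The degree is now < 3, so this is the remainder. Hence a · b ≡ -16·x^2 + 14·x + 14 in Q[x]/(f).

Final answer: a · b ≡ -16·x^2 + 14·x + 14 (mod f(x))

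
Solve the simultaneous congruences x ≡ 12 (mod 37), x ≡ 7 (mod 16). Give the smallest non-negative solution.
x ≡ 567 (mod 592); the representative in [0, 592) is 567

The moduli 37, 16 are pairwise coprime, so by the CRT there is a unique solution mod 37·16 = 592.
Solve by successive substitution. Start with x ≡ 12 (mod 37).
  Combine with x ≡ 7 (mod 16): write x = 12 + 37·t and require 12 + 37·t ≡ 7 (mod 16), i.e. 37·t ≡ 7 − 12 ≡ 11 (mod 16). Since 37^(−1) ≡ 13 (mod 16) (37 ≡ 5 (mod 16)), t ≡ 13·11 ≡ 15 (mod 16). So x ≡ 12 + 37·15 = 567 (mod 592).
Unique solution in [0, 592): x = 567.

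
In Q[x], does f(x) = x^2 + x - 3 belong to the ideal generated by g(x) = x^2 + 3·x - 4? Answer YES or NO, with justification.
In Q[x] the ideal (g) consists of all multiples of g, so f ∈ (g) iff g | f, i.e. iff the remainder of f on division by g is 0. Divide f by g (g is monic, so eliminate the leading term of the running remainder at each step):
  leading term x^2: subtract (1)·g(x) = x^2 + 3·x - 4, leaving 1 - 2·x
The remainder r(x) = 1 - 2·x ≠ 0 (and deg r < deg g), so g ∤ f, i.e. f ∉ (g).

Final answer: NO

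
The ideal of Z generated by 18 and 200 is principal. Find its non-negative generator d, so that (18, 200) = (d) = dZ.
(18, 200) = (2); d = 2

In the PID Z, (a, b) is generated by gcd(a, b). Compute gcd(200, 18) with the extended Euclidean algorithm, tracking rows (r, s, t) with s·200 + t·18 = r:
  row A: (200, 1, 0)   [1·200 + 0·18 = 200]
  row B: (18, 0, 1)   [0·200 + 1·18 = 18]
  200 = 11·18 + 2   → row C = row A − 11·row B = (2, 1, −11)   [check: 1·200 − 11·18 = 2]
  18 = 9·2 + 0   → remainder 0, stop. gcd = 2 (last nonzero row C).
So gcd(18, 200) = 2, with Bézout identity 1·200 − 11·18 = 2. Containment (⊇): the Bézout identity exhibits 2 as an element of (18, 200), giving (2) ⊆ (18, 200). Containment (⊆): since 2 | 18 and 2 | 200 (18 = 2·9, 200 = 2·100), every Z-linear combination of 18 and 200 is divisible by 2, so (18, 200) ⊆ (2). Therefore (18, 200) = (2), d = 2.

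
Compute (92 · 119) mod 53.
30

Reduce the factors first: 92 ≡ 39, 119 ≡ 13 (mod 53), so 92 · 119 ≡ 39 · 13 (mod 53). 39 · 13 = 507. Dividing by 53: 507 = 9·53 + 30. So (92 · 119) mod 53 = 30.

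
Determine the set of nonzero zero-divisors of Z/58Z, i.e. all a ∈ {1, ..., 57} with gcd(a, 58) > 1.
nonzero zero-divisors of Z/58Z = {2, 4, 6, 8, 10, 12, 14, 16, 18, 20, 22, 24, 26, 28, 29, 30, 32, 34, 36, 38, 40, 42, 44, 46, 48, 50, 52, 54, 56}

An element a ∈ Z/58Z (with a ≠ 0) is a zero-divisor iff gcd(a, 58) > 1 (because a is a unit precisely when gcd(a, n) = 1, and in Z/nZ every nonzero, non-unit element is a zero-divisor). Scan a = 1, ..., 57 and keep those with gcd(a, 58) > 1:
  gcd(2, 58) = 2, gcd(4, 58) = 2, gcd(6, 58) = 2, gcd(8, 58) = 2, gcd(10, 58) = 2, gcd(12, 58) = 2, gcd(14, 58) = 2, gcd(16, 58) = 2, gcd(18, 58) = 2, gcd(20, 58) = 2, gcd(22, 58) = 2, gcd(24, 58) = 2, gcd(26, 58) = 2, gcd(28, 58) = 2, gcd(29, 58) = 29, gcd(30, 58) = 2, gcd(32, 58) = 2, gcd(34, 58) = 2, gcd(36, 58) = 2, gcd(38, 58) = 2, gcd(40, 58) = 2, gcd(42, 58) = 2, gcd(44, 58) = 2, gcd(46, 58) = 2, gcd(48, 58) = 2, gcd(50, 58) = 2, gcd(52, 58) = 2, gcd(54, 58) = 2, gcd(56, 58) = 2.
All other a ∈ {1, ..., 57} have gcd(a, 58) = 1 and are units. So the nonzero zero-divisors are exactly the 29 values of a appearing in this scan.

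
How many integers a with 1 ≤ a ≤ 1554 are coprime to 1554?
The number of a ∈ {1, ..., 1554} with gcd(a, 1554) = 1 is by definition Euler's totient φ(1554). φ is multiplicative, with φ(p^e) = p^e − p^(e−1). Factorise 1554 = 2 · 3 · 7 · 37. Then
  φ(1554) = (2 − 1) · (3 − 1) · (7 − 1) · (37 − 1) = 1 · 2 · 6 · 36 = 432.
So there are 432 such integers.

Final answer: 432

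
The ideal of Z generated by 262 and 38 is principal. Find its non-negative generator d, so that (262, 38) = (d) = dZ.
(262, 38) = (2); d = 2

In the PID Z, (a, b) is generated by gcd(a, b). Compute gcd(262, 38) with the extended Euclidean algorithm, tracking rows (r, s, t) with s·262 + t·38 = r:
  row A: (262, 1, 0)   [1·262 + 0·38 = 262]
  row B: (38, 0, 1)   [0·262 + 1·38 = 38]
  262 = 6·38 + 34   → row C = row A − 6·row B = (34, 1, −6)   [check: 1·262 − 6·38 = 34]
  38 = 1·34 + 4   → row D = row B − 1·row C = (4, −1, 7)   [check: −1·262 + 7·38 = 4]
  34 = 8·4 + 2   → row E = row C − 8·row D = (2, 9, −62)   [check: 9·262 − 62·38 = 2]
  4 = 2·2 + 0   → remainder 0, stop. gcd = 2 (last nonzero row E).
So gcd(262, 38) = 2, with Bézout identity 9·262 − 62·38 = 2. Containment (⊇): the Bézout identity exhibits 2 as an element of (262, 38), giving (2) ⊆ (262, 38). Containment (⊆): since 2 | 262 and 2 | 38 (262 = 2·131, 38 = 2·19), every Z-linear combination of 262 and 38 is divisible by 2, so (262, 38) ⊆ (2). Therefore (262, 38) = (2), d = 2.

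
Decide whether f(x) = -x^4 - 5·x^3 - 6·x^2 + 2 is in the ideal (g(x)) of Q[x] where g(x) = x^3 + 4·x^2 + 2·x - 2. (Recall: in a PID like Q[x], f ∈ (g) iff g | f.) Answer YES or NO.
In Q[x] the ideal (g) consists of all multiples of g, so f ∈ (g) iff g | f, i.e. iff the remainder of f on division by g is 0. Divide f by g (g is monic, so eliminate the leading term of the running remainder at each step):
  leading term -x^4: subtract (-x)·g(x) = -x^4 - 4·x^3 - 2·x^2 + 2·x, leaving -x^3 - 4·x^2 - 2·x + 2
  leading term -x^3: subtract (-1)·g(x) = -x^3 - 4·x^2 - 2·x + 2, leaving 0
The remainder is 0, so f(x) = g(x) · h(x) with h(x) = -x - 1. Hence g | f, i.e. f ∈ (g).

Final answer: YES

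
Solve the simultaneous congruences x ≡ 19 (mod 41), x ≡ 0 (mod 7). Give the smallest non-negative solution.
The moduli 41, 7 are pairwise coprime, so by the CRT there is a unique solution mod 41·7 = 287.
Solve by successive substitution. Start with x ≡ 19 (mod 41).
  Combine with x ≡ 0 (mod 7): write x = 19 + 41·t and require 19 + 41·t ≡ 0 (mod 7), i.e. 41·t ≡ 0 − 19 ≡ 2 (mod 7). Since 41^(−1) ≡ 6 (mod 7) (41 ≡ 6 (mod 7)), t ≡ 6·2 ≡ 5 (mod 7). So x ≡ 19 + 41·5 = 224 (mod 287).
Unique solution in [0, 287): x = 224.

Final answer: x ≡ 224 (mod 287); the representative in [0, 287) is 224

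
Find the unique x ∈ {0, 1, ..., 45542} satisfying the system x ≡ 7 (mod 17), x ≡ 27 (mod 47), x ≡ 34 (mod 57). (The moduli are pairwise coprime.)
x ≡ 262 (mod 45543); the representative in [0, 45543) is 262

The moduli 17, 47, 57 are pairwise coprime, so by the CRT there is a unique solution mod 17·47·57 = 45543.
Solve by successive substitution. Start with x ≡ 7 (mod 17).
  Combine with x ≡ 27 (mod 47): write x = 7 + 17·t and require 7 + 17·t ≡ 27 (mod 47), i.e. 17·t ≡ 27 − 7 ≡ 20 (mod 47). Since 17^(−1) ≡ 36 (mod 47), t ≡ 36·20 ≡ 15 (mod 47). So x ≡ 7 + 17·15 = 262 (mod 799).
  Combine with x ≡ 34 (mod 57): write x = 262 + 799·t and require 262 + 799·t ≡ 34 (mod 57), i.e. 799·t ≡ 34 − 262 ≡ 0 (mod 57). Since 799^(−1) ≡ 1 (mod 57) (799 ≡ 1 (mod 57)), t ≡ 1·0 ≡ 0 (mod 57). So x ≡ 262 + 799·0 = 262 (mod 45543).
Unique solution in [0, 45543): x = 262.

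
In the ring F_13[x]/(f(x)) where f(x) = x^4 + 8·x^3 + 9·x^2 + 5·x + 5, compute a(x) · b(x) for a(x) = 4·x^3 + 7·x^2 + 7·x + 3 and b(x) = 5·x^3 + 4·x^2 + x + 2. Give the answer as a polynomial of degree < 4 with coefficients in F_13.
Multiply as integer polynomials: a · b = 20·x^6 + 51·x^5 + 67·x^4 + 58·x^3 + 33·x^2 + 17·x + 6. Reducing coefficients mod 13: a · b ≡ 7·x^6 + 12·x^5 + 2·x^4 + 6·x^3 + 7·x^2 + 4·x + 6. Now divide by f(x) = x^4 + 8·x^3 + 9·x^2 + 5·x + 5 in F_13[x], eliminating the leading term at each step:
  leading term 7·x^6: subtract (7·x^2)·f(x) = 7·x^6 + 4·x^5 + 11·x^4 + 9·x^3 + 9·x^2, leaving 8·x^5 + 4·x^4 + 10·x^3 + 11·x^2 + 4·x + 6 (coefficients mod 13)
  leading term 8·x^5: subtract (8·x)·f(x) = 8·x^5 + 12·x^4 + 7·x^3 + x^2 + x, leaving 5·x^4 + 3·x^3 + 10·x^2 + 3·x + 6 (coefficients mod 13)
  leading term 5·x^4: subtract (5)·f(x) = 5·x^4 + x^3 + 6·x^2 + 12·x + 12, leaving 2·x^3 + 4·x^2 + 4·x + 7 (coefficients mod 13)
The degree is now < 4, so this is the remainder. Hence a · b ≡ 2·x^3 + 4·x^2 + 4·x + 7 in F_13[x]/(f).

Final answer: a · b ≡ 2·x^3 + 4·x^2 + 4·x + 7 (mod f(x))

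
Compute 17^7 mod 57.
5

Use repeated squaring. Binary(7) = 111. Walk through the bits of the exponent 7 left-to-right: at each bit after the leading one, square the running value, then multiply by 17 if the bit is 1 (always reducing mod 57):
  bit 1 = 1 (leading): start with 17.
  bit 2 = 1: square 17^2 = 289 ≡ 4; bit is 1, so multiply 4·17 = 68 ≡ 11 (mod 57).
  bit 3 = 1: square 11^2 = 121 ≡ 7; bit is 1, so multiply 7·17 = 119 ≡ 5 (mod 57).
Final value: 17^7 ≡ 5 (mod 57).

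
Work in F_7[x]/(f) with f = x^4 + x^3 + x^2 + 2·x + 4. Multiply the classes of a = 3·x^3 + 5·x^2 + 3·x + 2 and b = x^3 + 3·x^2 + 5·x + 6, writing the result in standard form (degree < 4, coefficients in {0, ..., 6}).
a · b ≡ 4·x^3 + 5·x^2 + 2·x + 6 (mod f(x))

Multiply as integer polynomials: a · b = 3·x^6 + 14·x^5 + 33·x^4 + 54·x^3 + 51·x^2 + 28·x + 12. Reducing coefficients mod 7: a · b ≡ 3·x^6 + 5·x^4 + 5·x^3 + 2·x^2 + 5. Now divide by f(x) = x^4 + x^3 + x^2 + 2·x + 4 in F_7[x], eliminating the leading term at each step:
  leading term 3·x^6: subtract (3·x^2)·f(x) = 3·x^6 + 3·x^5 + 3·x^4 + 6·x^3 + 5·x^2, leaving 4·x^5 + 2·x^4 + 6·x^3 + 4·x^2 + 5 (coefficients mod 7)
  leading term 4·x^5: subtract (4·x)·f(x) = 4·x^5 + 4·x^4 + 4·x^3 + x^2 + 2·x, leaving 5·x^4 + 2·x^3 + 3·x^2 + 5·x + 5 (coefficients mod 7)
  leading term 5·x^4: subtract (5)·f(x) = 5·x^4 + 5·x^3 + 5·x^2 + 3·x + 6, leaving 4·x^3 + 5·x^2 + 2·x + 6 (coefficients mod 7)
The degree is now < 4, so this is the remainder. Hence a · b ≡ 4·x^3 + 5·x^2 + 2·x + 6 in F_7[x]/(f).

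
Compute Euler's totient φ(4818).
φ(4818) = 1440

φ is multiplicative, with φ(p^e) = p^e − p^(e−1). Factorise 4818 = 2 · 3 · 11 · 73. Then
  φ(4818) = (2 − 1) · (3 − 1) · (11 − 1) · (73 − 1) = 1 · 2 · 10 · 72 = 1440.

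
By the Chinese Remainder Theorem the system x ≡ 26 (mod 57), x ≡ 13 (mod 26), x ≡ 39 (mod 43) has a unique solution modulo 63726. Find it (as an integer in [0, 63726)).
The moduli 57, 26, 43 are pairwise coprime, so by the CRT there is a unique solution mod 57·26·43 = 63726.
Solve by successive substitution. Start with x ≡ 26 (mod 57).
  Combine with x ≡ 13 (mod 26): write x = 26 + 57·t and require 26 + 57·t ≡ 13 (mod 26), i.e. 57·t ≡ 13 − 26 ≡ 13 (mod 26). Since 57^(−1) ≡ 21 (mod 26) (57 ≡ 5 (mod 26)), t ≡ 21·13 ≡ 13 (mod 26). So x ≡ 26 + 57·13 = 767 (mod 1482).
  Combine with x ≡ 39 (mod 43): write x = 767 + 1482·t and require 767 + 1482·t ≡ 39 (mod 43), i.e. 1482·t ≡ 39 − 767 ≡ 3 (mod 43). Since 1482^(−1) ≡ 28 (mod 43) (1482 ≡ 20 (mod 43)), t ≡ 28·3 ≡ 41 (mod 43). So x ≡ 767 + 1482·41 = 61529 (mod 63726).
Unique solution in [0, 63726): x = 61529.

Final answer: x ≡ 61529 (mod 63726); the representative in [0, 63726) is 61529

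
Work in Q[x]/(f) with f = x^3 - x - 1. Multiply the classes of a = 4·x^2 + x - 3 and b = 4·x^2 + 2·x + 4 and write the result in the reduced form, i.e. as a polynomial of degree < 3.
a · b ≡ 22·x^2 + 26·x (mod f(x))

First multiply in Q[x] without reducing: a · b = 16·x^4 + 12·x^3 + 6·x^2 - 2·x - 12. Now divide by f(x) = x^3 - x - 1, eliminating the leading term at each step:
  leading term 16·x^4: subtract (16·x)·f(x) = 16·x^4 - 16·x^2 - 16·x, leaving 12·x^3 + 22·x^2 + 14·x - 12
  leading term 12·x^3: subtract (12)·f(x) = 12·x^3 - 12·x - 12, leaving 22·x^2 + 26·x
The degree is now < 3, so this is the remainder. Hence a · b ≡ 22·x^2 + 26·x in Q[x]/(f).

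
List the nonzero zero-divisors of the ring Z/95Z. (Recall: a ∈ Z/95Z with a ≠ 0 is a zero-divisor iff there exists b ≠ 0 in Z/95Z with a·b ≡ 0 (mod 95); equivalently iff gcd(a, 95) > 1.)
nonzero zero-divisors of Z/95Z = {5, 10, 15, 19, 20, 25, 30, 35, 38, 40, 45, 50, 55, 57, 60, 65, 70, 75, 76, 80, 85, 90}

An element a ∈ Z/95Z (with a ≠ 0) is a zero-divisor iff gcd(a, 95) > 1 (because a is a unit precisely when gcd(a, n) = 1, and in Z/nZ every nonzero, non-unit element is a zero-divisor). Scan a = 1, ..., 94 and keep those with gcd(a, 95) > 1:
  gcd(5, 95) = 5, gcd(10, 95) = 5, gcd(15, 95) = 5, gcd(19, 95) = 19, gcd(20, 95) = 5, gcd(25, 95) = 5, gcd(30, 95) = 5, gcd(35, 95) = 5, gcd(38, 95) = 19, gcd(40, 95) = 5, gcd(45, 95) = 5, gcd(50, 95) = 5, gcd(55, 95) = 5, gcd(57, 95) = 19, gcd(60, 95) = 5, gcd(65, 95) = 5, gcd(70, 95) = 5, gcd(75, 95) = 5, gcd(76, 95) = 19, gcd(80, 95) = 5, gcd(85, 95) = 5, gcd(90, 95) = 5.
All other a ∈ {1, ..., 94} have gcd(a, 95) = 1 and are units. So the nonzero zero-divisors are exactly the 22 values of a appearing in this scan.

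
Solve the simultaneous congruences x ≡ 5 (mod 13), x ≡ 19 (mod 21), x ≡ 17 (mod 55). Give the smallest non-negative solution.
x ≡ 8377 (mod 15015); the representative in [0, 15015) is 8377

The moduli 13, 21, 55 are pairwise coprime, so by the CRT there is a unique solution mod 13·21·55 = 15015.
Solve by successive substitution. Start with x ≡ 5 (mod 13).
  Combine with x ≡ 19 (mod 21): write x = 5 + 13·t and require 5 + 13·t ≡ 19 (mod 21), i.e. 13·t ≡ 19 − 5 ≡ 14 (mod 21). Since 13^(−1) ≡ 13 (mod 21), t ≡ 13·14 ≡ 14 (mod 21). So x ≡ 5 + 13·14 = 187 (mod 273).
  Combine with x ≡ 17 (mod 55): write x = 187 + 273·t and require 187 + 273·t ≡ 17 (mod 55), i.e. 273·t ≡ 17 − 187 ≡ 50 (mod 55). Since 273^(−1) ≡ 27 (mod 55) (273 ≡ 53 (mod 55)), t ≡ 27·50 ≡ 30 (mod 55). So x ≡ 187 + 273·30 = 8377 (mod 15015).
Unique solution in [0, 15015): x = 8377.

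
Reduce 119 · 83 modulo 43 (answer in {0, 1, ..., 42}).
30

Reduce the factors first: 119 ≡ 33, 83 ≡ 40 (mod 43), so 119 · 83 ≡ 33 · 40 (mod 43). 33 · 40 = 1320. Dividing by 43: 1320 = 30·43 + 30. So (119 · 83) mod 43 = 30.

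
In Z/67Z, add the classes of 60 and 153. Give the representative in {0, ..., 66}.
Reduce the summands first: 153 ≡ 19 (mod 67), so 60 + 153 ≡ 60 + 19 (mod 67). 60 + 19 = 79; 79 = 1·67 + 12, so (60 + 153) mod 67 = 12.

Final answer: 12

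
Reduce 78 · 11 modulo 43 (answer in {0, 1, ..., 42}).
41

Reduce the factors first: 78 ≡ 35 (mod 43), so 78 · 11 ≡ 35 · 11 (mod 43). 35 · 11 = 385. Dividing by 43: 385 = 8·43 + 41. So (78 · 11) mod 43 = 41.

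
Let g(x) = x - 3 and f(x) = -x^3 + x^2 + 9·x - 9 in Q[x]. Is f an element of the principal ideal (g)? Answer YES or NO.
YES

In Q[x] the ideal (g) consists of all multiples of g, so f ∈ (g) iff g | f, i.e. iff the remainder of f on division by g is 0. Divide f by g (g is monic, so eliminate the leading term of the running remainder at each step):
  leading term -x^3: subtract (-x^2)·g(x) = -x^3 + 3·x^2, leaving -2·x^2 + 9·x - 9
  leading term -2·x^2: subtract (-2·x)·g(x) = -2·x^2 + 6·x, leaving 3·x - 9
  leading term 3·x: subtract (3)·g(x) = 3·x - 9, leaving 0
The remainder is 0, so f(x) = g(x) · h(x) with h(x) = -x^2 - 2·x + 3. Hence g | f, i.e. f ∈ (g).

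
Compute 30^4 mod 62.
32

Use repeated squaring. Binary(4) = 100. Walk through the bits of the exponent 4 left-to-right: at each bit after the leading one, square the running value, then multiply by 30 if the bit is 1 (always reducing mod 62):
  bit 1 = 1 (leading): start with 30.
  bit 2 = 0: square 30^2 = 900 ≡ 32 (mod 62).
  bit 3 = 0: square 32^2 = 1024 ≡ 32 (mod 62).
Final value: 30^4 ≡ 32 (mod 62).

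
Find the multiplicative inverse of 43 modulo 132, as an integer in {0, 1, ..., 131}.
43^(−1) ≡ 43 (mod 132)

Apply the extended Euclidean algorithm to (132, 43), tracking rows (r, s, t) with s·132 + t·43 = r. Each division r_prev = q·r_cur + r_new produces the new row as (previous row) − q·(current row):
  row A: (132, 1, 0)   [1·132 + 0·43 = 132]
  row B: (43, 0, 1)   [0·132 + 1·43 = 43]
  132 = 3·43 + 3   → row C = row A − 3·row B = (3, 1, −3)   [check: 1·132 − 3·43 = 3]
  43 = 14·3 + 1   → row D = row B − 14·row C = (1, −14, 43)   [check: −14·132 + 43·43 = 1]
  3 = 3·1 + 0   → remainder 0, stop. gcd = 1 (last nonzero row D).
The gcd is 1, so 43 is invertible mod 132. The last nonzero row gives −14·132 + 43·43 = 1, so t = 43. So 43^(−1) ≡ 43 (mod 132). Verify: 43 · 43 = 1849 ≡ 1 (mod 132). ✓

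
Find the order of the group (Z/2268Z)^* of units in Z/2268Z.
|(Z/2268Z)^*| = 648

(Z/2268Z)^* consists of the classes a with gcd(a, 2268) = 1, so its order is φ(2268). φ is multiplicative, with φ(p^e) = p^e − p^(e−1). Factorise 2268 = 2^2 · 3^4 · 7. Then
  φ(2268) = (2^2 − 2^1) · (3^4 − 3^3) · (7 − 1) = 2 · 54 · 6 = 648.
Thus |(Z/2268Z)^*| = 648.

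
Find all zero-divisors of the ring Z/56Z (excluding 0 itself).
nonzero zero-divisors of Z/56Z = {2, 4, 6, 7, 8, 10, 12, 14, 16, 18, 20, 21, 22, 24, 26, 28, 30, 32, 34, 35, 36, 38, 40, 42, 44, 46, 48, 49, 50, 52, 54}

An element a ∈ Z/56Z (with a ≠ 0) is a zero-divisor iff gcd(a, 56) > 1 (because a is a unit precisely when gcd(a, n) = 1, and in Z/nZ every nonzero, non-unit element is a zero-divisor). Scan a = 1, ..., 55 and keep those with gcd(a, 56) > 1:
  gcd(2, 56) = 2, gcd(4, 56) = 4, gcd(6, 56) = 2, gcd(7, 56) = 7, gcd(8, 56) = 8, gcd(10, 56) = 2, gcd(12, 56) = 4, gcd(14, 56) = 14, gcd(16, 56) = 8, gcd(18, 56) = 2, gcd(20, 56) = 4, gcd(21, 56) = 7, gcd(22, 56) = 2, gcd(24, 56) = 8, gcd(26, 56) = 2, gcd(28, 56) = 28, gcd(30, 56) = 2, gcd(32, 56) = 8, gcd(34, 56) = 2, gcd(35, 56) = 7, gcd(36, 56) = 4, gcd(38, 56) = 2, gcd(40, 56) = 8, gcd(42, 56) = 14, gcd(44, 56) = 4, gcd(46, 56) = 2, gcd(48, 56) = 8, gcd(49, 56) = 7, gcd(50, 56) = 2, gcd(52, 56) = 4, gcd(54, 56) = 2.
All other a ∈ {1, ..., 55} have gcd(a, 56) = 1 and are units. So the nonzero zero-divisors are exactly the 31 values of a appearing in this scan.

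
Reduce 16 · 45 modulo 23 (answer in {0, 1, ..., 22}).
7

Reduce the factors first: 45 ≡ 22 (mod 23), so 16 · 45 ≡ 16 · 22 (mod 23). 16 · 22 = 352. Dividing by 23: 352 = 15·23 + 7. So (16 · 45) mod 23 = 7.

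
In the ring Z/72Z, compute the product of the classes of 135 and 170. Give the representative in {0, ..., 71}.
Reduce the factors first: 135 ≡ 63, 170 ≡ 26 (mod 72), so 135 · 170 ≡ 63 · 26 (mod 72). 63 · 26 = 1638. Dividing by 72: 1638 = 22·72 + 54. So (135 · 170) mod 72 = 54.

Final answer: 54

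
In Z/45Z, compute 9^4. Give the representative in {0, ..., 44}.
36

Use repeated squaring. Binary(4) = 100. Walk through the bits of the exponent 4 left-to-right: at each bit after the leading one, square the running value, then multiply by 9 if the bit is 1 (always reducing mod 45):
  bit 1 = 1 (leading): start with 9.
  bit 2 = 0: square 9^2 = 81 ≡ 36 (mod 45).
  bit 3 = 0: square 36^2 = 1296 ≡ 36 (mod 45).
Final value: 9^4 ≡ 36 (mod 45).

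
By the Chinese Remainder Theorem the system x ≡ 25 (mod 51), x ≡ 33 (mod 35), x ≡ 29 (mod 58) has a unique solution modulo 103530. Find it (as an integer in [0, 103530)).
The moduli 51, 35, 58 are pairwise coprime, so by the CRT there is a unique solution mod 51·35·58 = 103530.
Solve by successive substitution. Start with x ≡ 25 (mod 51).
  Combine with x ≡ 33 (mod 35): write x = 25 + 51·t and require 25 + 51·t ≡ 33 (mod 35), i.e. 51·t ≡ 33 − 25 ≡ 8 (mod 35). Since 51^(−1) ≡ 11 (mod 35) (51 ≡ 16 (mod 35)), t ≡ 11·8 ≡ 18 (mod 35). So x ≡ 25 + 51·18 = 943 (mod 1785).
  Combine with x ≡ 29 (mod 58): write x = 943 + 1785·t and require 943 + 1785·t ≡ 29 (mod 58), i.e. 1785·t ≡ 29 − 943 ≡ 14 (mod 58). Since 1785^(−1) ≡ 49 (mod 58) (1785 ≡ 45 (mod 58)), t ≡ 49·14 ≡ 48 (mod 58). So x ≡ 943 + 1785·48 = 86623 (mod 103530).
Unique solution in [0, 103530): x = 86623.

Final answer: x ≡ 86623 (mod 103530); the representative in [0, 103530) is 86623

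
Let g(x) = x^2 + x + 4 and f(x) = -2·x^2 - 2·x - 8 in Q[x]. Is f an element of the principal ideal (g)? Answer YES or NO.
YES

In Q[x] the ideal (g) consists of all multiples of g, so f ∈ (g) iff g | f, i.e. iff the remainder of f on division by g is 0. Divide f by g (g is monic, so eliminate the leading term of the running remainder at each step):
  leading term -2·x^2: subtract (-2)·g(x) = -2·x^2 - 2·x - 8, leaving 0
The remainder is 0, so f(x) = g(x) · h(x) with h(x) = -2. Hence g | f, i.e. f ∈ (g).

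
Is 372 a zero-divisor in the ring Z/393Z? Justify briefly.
YES

gcd(372, 393) = 3 > 1, so 372 is not a unit in Z/393Z. In Z/nZ every nonzero non-unit is a zero-divisor: explicitly, take b = 393/gcd = 131 ≠ 0 (mod 393); then 372·131 = 48732 = 124·393, i.e. 372·131 ≡ 0 (mod 393). So 372 is a zero-divisor.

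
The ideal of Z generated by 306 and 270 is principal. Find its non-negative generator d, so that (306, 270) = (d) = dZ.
In the PID Z, (a, b) is generated by gcd(a, b). Compute gcd(306, 270) with the extended Euclidean algorithm, tracking rows (r, s, t) with s·306 + t·270 = r:
  row A: (306, 1, 0)   [1·306 + 0·270 = 306]
  row B: (270, 0, 1)   [0·306 + 1·270 = 270]
  306 = 1·270 + 36   → row C = row A − 1·row B = (36, 1, −1)   [check: 1·306 − 1·270 = 36]
  270 = 7·36 + 18   → row D = row B − 7·row C = (18, −7, 8)   [check: −7·306 + 8·270 = 18]
  36 = 2·18 + 0   → remainder 0, stop. gcd = 18 (last nonzero row D).
So gcd(306, 270) = 18, with Bézout identity −7·306 + 8·270 = 18. Containment (⊇): the Bézout identity exhibits 18 as an element of (306, 270), giving (18) ⊆ (306, 270). Containment (⊆): since 18 | 306 and 18 | 270 (306 = 18·17, 270 = 18·15), every Z-linear combination of 306 and 270 is divisible by 18, so (306, 270) ⊆ (18). Therefore (306, 270) = (18), d = 18.

Final answer: (306, 270) = (18); d = 18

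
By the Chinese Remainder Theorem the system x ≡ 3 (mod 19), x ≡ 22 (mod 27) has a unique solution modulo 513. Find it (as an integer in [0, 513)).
x ≡ 22 (mod 513); the representative in [0, 513) is 22

The moduli 19, 27 are pairwise coprime, so by the CRT there is a unique solution mod 19·27 = 513.
Solve by successive substitution. Start with x ≡ 3 (mod 19).
  Combine with x ≡ 22 (mod 27): write x = 3 + 19·t and require 3 + 19·t ≡ 22 (mod 27), i.e. 19·t ≡ 22 − 3 ≡ 19 (mod 27). Since 19^(−1) ≡ 10 (mod 27), t ≡ 10·19 ≡ 1 (mod 27). So x ≡ 3 + 19·1 = 22 (mod 513).
Unique solution in [0, 513): x = 22.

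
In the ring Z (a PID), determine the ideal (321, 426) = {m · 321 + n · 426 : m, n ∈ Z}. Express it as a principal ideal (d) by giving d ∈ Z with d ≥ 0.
(321, 426) = (3); d = 3

In the PID Z, (a, b) is generated by gcd(a, b). Compute gcd(426, 321) with the extended Euclidean algorithm, tracking rows (r, s, t) with s·426 + t·321 = r:
  row A: (426, 1, 0)   [1·426 + 0·321 = 426]
  row B: (321, 0, 1)   [0·426 + 1·321 = 321]
  426 = 1·321 + 105   → row C = row A − 1·row B = (105, 1, −1)   [check: 1·426 − 1·321 = 105]
  321 = 3·105 + 6   → row D = row B − 3·row C = (6, −3, 4)   [check: −3·426 + 4·321 = 6]
  105 = 17·6 + 3   → row E = row C − 17·row D = (3, 52, −69)   [check: 52·426 − 69·321 = 3]
  6 = 2·3 + 0   → remainder 0, stop. gcd = 3 (last nonzero row E).
So gcd(321, 426) = 3, with Bézout identity 52·426 − 69·321 = 3. Containment (⊇): the Bézout identity exhibits 3 as an element of (321, 426), giving (3) ⊆ (321, 426). Containment (⊆): since 3 | 321 and 3 | 426 (321 = 3·107, 426 = 3·142), every Z-linear combination of 321 and 426 is divisible by 3, so (321, 426) ⊆ (3). Therefore (321, 426) = (3), d = 3.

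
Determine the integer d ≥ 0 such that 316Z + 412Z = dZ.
(316, 412) = (4); d = 4

In the PID Z, (a, b) is generated by gcd(a, b). Compute gcd(412, 316) with the extended Euclidean algorithm, tracking rows (r, s, t) with s·412 + t·316 = r:
  row A: (412, 1, 0)   [1·412 + 0·316 = 412]
  row B: (316, 0, 1)   [0·412 + 1·316 = 316]
  412 = 1·316 + 96   → row C = row A − 1·row B = (96, 1, −1)   [check: 1·412 − 1·316 = 96]
  316 = 3·96 + 28   → row D = row B − 3·row C = (28, −3, 4)   [check: −3·412 + 4·316 = 28]
  96 = 3·28 + 12   → row E = row C − 3·row D = (12, 10, −13)   [check: 10·412 − 13·316 = 12]
  28 = 2·12 + 4   → row F = row D − 2·row E = (4, −23, 30)   [check: −23·412 + 30·316 = 4]
  12 = 3·4 + 0   → remainder 0, stop. gcd = 4 (last nonzero row F).
So gcd(316, 412) = 4, with Bézout identity −23·412 + 30·316 = 4. Containment (⊇): the Bézout identity exhibits 4 as an element of (316, 412), giving (4) ⊆ (316, 412). Containment (⊆): since 4 | 316 and 4 | 412 (316 = 4·79, 412 = 4·103), every Z-linear combination of 316 and 412 is divisible by 4, so (316, 412) ⊆ (4). Therefore (316, 412) = (4), d = 4.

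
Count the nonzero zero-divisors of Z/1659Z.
In Z/1659Z each nonzero element is either a unit (gcd with 1659 is 1) or a zero-divisor (gcd > 1). The number of units is φ(1659): factorise 1659 = 3 · 7 · 79, so φ(1659) = (3 − 1) · (7 − 1) · (79 − 1) = 2 · 6 · 78 = 936. The nonzero elements number 1659 − 1 = 1658. Hence the nonzero zero-divisors number 1658 − 936 = 722.

Final answer: Z/1659Z has 722 nonzero zero-divisors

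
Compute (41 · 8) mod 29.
9

Reduce the factors first: 41 ≡ 12 (mod 29), so 41 · 8 ≡ 12 · 8 (mod 29). 12 · 8 = 96. Dividing by 29: 96 = 3·29 + 9. So (41 · 8) mod 29 = 9.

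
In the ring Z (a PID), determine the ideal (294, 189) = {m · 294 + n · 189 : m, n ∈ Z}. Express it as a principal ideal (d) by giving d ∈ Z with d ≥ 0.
(294, 189) = (21); d = 21

In the PID Z, (a, b) is generated by gcd(a, b). Compute gcd(294, 189) with the extended Euclidean algorithm, tracking rows (r, s, t) with s·294 + t·189 = r:
  row A: (294, 1, 0)   [1·294 + 0·189 = 294]
  row B: (189, 0, 1)   [0·294 + 1·189 = 189]
  294 = 1·189 + 105   → row C = row A − 1·row B = (105, 1, −1)   [check: 1·294 − 1·189 = 105]
  189 = 1·105 + 84   → row D = row B − 1·row C = (84, −1, 2)   [check: −1·294 + 2·189 = 84]
  105 = 1·84 + 21   → row E = row C − 1·row D = (21, 2, −3)   [check: 2·294 − 3·189 = 21]
  84 = 4·21 + 0   → remainder 0, stop. gcd = 21 (last nonzero row E).
So gcd(294, 189) = 21, with Bézout identity 2·294 − 3·189 = 21. Containment (⊇): the Bézout identity exhibits 21 as an element of (294, 189), giving (21) ⊆ (294, 189). Containment (⊆): since 21 | 294 and 21 | 189 (294 = 21·14, 189 = 21·9), every Z-linear combination of 294 and 189 is divisible by 21, so (294, 189) ⊆ (21). Therefore (294, 189) = (21), d = 21.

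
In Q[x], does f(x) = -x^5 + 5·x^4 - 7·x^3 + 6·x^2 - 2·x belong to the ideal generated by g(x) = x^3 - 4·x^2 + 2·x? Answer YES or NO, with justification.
In Q[x] the ideal (g) consists of all multiples of g, so f ∈ (g) iff g | f, i.e. iff the remainder of f on division by g is 0. Divide f by g (g is monic, so eliminate the leading term of the running remainder at each step):
  leading term -x^5: subtract (-x^2)·g(x) = -x^5 + 4·x^4 - 2·x^3, leaving x^4 - 5·x^3 + 6·x^2 - 2·x
  leading term x^4: subtract (x)·g(x) = x^4 - 4·x^3 + 2·x^2, leaving -x^3 + 4·x^2 - 2·x
  leading term -x^3: subtract (-1)·g(x) = -x^3 + 4·x^2 - 2·x, leaving 0
The remainder is 0, so f(x) = g(x) · h(x) with h(x) = -x^2 + x - 1. Hence g | f, i.e. f ∈ (g).

Final answer: YES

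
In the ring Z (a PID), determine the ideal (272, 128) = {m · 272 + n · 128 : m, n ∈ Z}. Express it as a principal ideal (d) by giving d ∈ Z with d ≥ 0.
(272, 128) = (16); d = 16

In the PID Z, (a, b) is generated by gcd(a, b). Compute gcd(272, 128) with the extended Euclidean algorithm, tracking rows (r, s, t) with s·272 + t·128 = r:
  row A: (272, 1, 0)   [1·272 + 0·128 = 272]
  row B: (128, 0, 1)   [0·272 + 1·128 = 128]
  272 = 2·128 + 16   → row C = row A − 2·row B = (16, 1, −2)   [check: 1·272 − 2·128 = 16]
  128 = 8·16 + 0   → remainder 0, stop. gcd = 16 (last nonzero row C).
So gcd(272, 128) = 16, with Bézout identity 1·272 − 2·128 = 16. Containment (⊇): the Bézout identity exhibits 16 as an element of (272, 128), giving (16) ⊆ (272, 128). Containment (⊆): since 16 | 272 and 16 | 128 (272 = 16·17, 128 = 16·8), every Z-linear combination of 272 and 128 is divisible by 16, so (272, 128) ⊆ (16). Therefore (272, 128) = (16), d = 16.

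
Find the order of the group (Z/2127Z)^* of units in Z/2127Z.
|(Z/2127Z)^*| = 1416

(Z/2127Z)^* consists of the classes a with gcd(a, 2127) = 1, so its order is φ(2127). φ is multiplicative, with φ(p^e) = p^e − p^(e−1). Factorise 2127 = 3 · 709. Then
  φ(2127) = (3 − 1) · (709 − 1) = 2 · 708 = 1416.
Thus |(Z/2127Z)^*| = 1416.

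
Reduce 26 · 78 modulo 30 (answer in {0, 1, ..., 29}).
Reduce the factors first: 78 ≡ 18 (mod 30), so 26 · 78 ≡ 26 · 18 (mod 30). 26 · 18 = 468. Dividing by 30: 468 = 15·30 + 18. So (26 · 78) mod 30 = 18.

Final answer: 18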